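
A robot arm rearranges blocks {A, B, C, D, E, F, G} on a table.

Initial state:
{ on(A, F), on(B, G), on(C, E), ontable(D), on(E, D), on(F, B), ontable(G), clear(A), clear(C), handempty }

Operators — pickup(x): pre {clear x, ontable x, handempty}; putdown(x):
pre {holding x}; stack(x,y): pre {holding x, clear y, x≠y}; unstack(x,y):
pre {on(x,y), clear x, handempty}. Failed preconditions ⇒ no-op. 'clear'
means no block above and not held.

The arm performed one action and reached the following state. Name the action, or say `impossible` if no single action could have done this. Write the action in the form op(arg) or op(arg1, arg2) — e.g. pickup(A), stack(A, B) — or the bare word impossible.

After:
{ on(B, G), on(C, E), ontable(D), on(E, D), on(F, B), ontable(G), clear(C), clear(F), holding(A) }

unstack(A, F)

target: towers=[D/E/C; G/B/F] holding=A
     unstack(A, F) → towers=[D/E/C; G/B/F] holding=A  ← match
     unstack(C, E) → towers=[D/E; G/B/F/A] holding=C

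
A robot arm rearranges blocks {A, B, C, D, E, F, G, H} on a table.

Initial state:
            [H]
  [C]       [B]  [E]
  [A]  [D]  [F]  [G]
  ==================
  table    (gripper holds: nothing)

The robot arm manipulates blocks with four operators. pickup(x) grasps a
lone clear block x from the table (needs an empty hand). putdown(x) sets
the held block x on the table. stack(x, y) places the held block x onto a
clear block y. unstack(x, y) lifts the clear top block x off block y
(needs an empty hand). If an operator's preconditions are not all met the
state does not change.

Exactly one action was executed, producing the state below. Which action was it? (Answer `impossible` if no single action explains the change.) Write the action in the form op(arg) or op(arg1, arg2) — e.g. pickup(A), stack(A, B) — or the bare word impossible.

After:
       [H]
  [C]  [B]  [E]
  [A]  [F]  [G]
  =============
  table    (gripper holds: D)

pickup(D)

target: towers=[A/C; F/B/H; G/E] holding=D
     unstack(E, G) → towers=[A/C; D; F/B/H; G] holding=E
     unstack(H, B) → towers=[A/C; D; F/B; G/E] holding=H
         pickup(D) → towers=[A/C; F/B/H; G/E] holding=D  ← match
     unstack(C, A) → towers=[A; D; F/B/H; G/E] holding=C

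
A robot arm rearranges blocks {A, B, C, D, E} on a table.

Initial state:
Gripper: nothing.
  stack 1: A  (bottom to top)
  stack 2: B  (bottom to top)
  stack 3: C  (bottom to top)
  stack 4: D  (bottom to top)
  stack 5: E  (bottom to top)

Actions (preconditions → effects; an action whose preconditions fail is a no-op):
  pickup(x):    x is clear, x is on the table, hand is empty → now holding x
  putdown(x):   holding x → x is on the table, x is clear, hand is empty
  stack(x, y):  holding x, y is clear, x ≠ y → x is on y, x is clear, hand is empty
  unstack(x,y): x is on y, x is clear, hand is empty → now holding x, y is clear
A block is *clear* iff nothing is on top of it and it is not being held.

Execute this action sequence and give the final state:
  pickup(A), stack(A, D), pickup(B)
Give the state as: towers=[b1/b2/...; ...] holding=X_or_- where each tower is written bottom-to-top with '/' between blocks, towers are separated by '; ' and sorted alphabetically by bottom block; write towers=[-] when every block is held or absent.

towers=[C; D/A; E] holding=B

step 1 (pickup(A)): towers=[B; C; D; E] holding=A
step 2 (stack(A, D)): towers=[B; C; D/A; E] holding=-
step 3 (pickup(B)): towers=[C; D/A; E] holding=B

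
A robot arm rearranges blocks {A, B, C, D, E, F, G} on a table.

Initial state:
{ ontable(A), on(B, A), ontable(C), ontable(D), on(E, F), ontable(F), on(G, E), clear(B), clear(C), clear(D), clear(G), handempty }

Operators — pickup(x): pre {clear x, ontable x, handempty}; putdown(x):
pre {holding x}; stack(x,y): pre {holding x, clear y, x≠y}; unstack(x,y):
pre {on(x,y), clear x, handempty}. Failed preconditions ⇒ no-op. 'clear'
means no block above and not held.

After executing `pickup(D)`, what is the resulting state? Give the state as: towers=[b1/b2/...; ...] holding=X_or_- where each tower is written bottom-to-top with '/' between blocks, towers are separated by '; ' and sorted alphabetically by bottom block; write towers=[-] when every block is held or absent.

before: towers=[A/B; C; D; F/E/G] holding=-
pre[pickup(D)]: clear(D) ok, ontable(D) ok, handempty ok
all met → apply pickup(D)
after:  towers=[A/B; C; F/E/G] holding=D

towers=[A/B; C; F/E/G] holding=D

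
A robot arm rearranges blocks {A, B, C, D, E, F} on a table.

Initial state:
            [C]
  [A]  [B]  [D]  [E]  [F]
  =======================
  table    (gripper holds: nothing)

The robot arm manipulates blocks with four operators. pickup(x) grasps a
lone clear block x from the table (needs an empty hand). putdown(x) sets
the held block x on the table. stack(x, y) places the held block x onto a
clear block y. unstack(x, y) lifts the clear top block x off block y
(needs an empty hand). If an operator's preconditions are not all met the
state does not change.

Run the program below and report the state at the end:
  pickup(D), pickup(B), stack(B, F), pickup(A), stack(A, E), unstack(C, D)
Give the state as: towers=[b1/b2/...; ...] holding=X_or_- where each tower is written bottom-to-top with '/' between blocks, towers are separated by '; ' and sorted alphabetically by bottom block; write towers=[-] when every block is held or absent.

step 1 (pickup(D)) [no-op]: towers=[A; B; D/C; E; F] holding=-
step 2 (pickup(B)): towers=[A; D/C; E; F] holding=B
step 3 (stack(B, F)): towers=[A; D/C; E; F/B] holding=-
step 4 (pickup(A)): towers=[D/C; E; F/B] holding=A
step 5 (stack(A, E)): towers=[D/C; E/A; F/B] holding=-
step 6 (unstack(C, D)): towers=[D; E/A; F/B] holding=C

towers=[D; E/A; F/B] holding=C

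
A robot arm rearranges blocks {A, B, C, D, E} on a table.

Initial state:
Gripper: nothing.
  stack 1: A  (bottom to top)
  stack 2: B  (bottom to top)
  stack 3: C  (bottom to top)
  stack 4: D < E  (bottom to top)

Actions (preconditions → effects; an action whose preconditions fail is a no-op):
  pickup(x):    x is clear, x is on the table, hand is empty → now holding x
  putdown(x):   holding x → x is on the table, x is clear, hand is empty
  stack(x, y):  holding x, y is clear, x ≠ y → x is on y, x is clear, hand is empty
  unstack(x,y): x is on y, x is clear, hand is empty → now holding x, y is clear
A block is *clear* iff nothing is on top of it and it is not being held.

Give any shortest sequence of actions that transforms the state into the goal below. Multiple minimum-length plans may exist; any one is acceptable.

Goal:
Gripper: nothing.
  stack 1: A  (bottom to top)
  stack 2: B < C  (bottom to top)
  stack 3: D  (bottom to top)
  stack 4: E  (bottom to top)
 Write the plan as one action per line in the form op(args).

step 1 (unstack(E, D)): towers=[A; B; C; D] holding=E
step 2 (putdown(E)): towers=[A; B; C; D; E] holding=-
step 3 (pickup(C)): towers=[A; B; D; E] holding=C
step 4 (stack(C, B)): towers=[A; B/C; D; E] holding=-
goal check: towers=[A; B/C; D; E] holding=- — reached (length 4, optimal by BFS)

unstack(E, D)
putdown(E)
pickup(C)
stack(C, B)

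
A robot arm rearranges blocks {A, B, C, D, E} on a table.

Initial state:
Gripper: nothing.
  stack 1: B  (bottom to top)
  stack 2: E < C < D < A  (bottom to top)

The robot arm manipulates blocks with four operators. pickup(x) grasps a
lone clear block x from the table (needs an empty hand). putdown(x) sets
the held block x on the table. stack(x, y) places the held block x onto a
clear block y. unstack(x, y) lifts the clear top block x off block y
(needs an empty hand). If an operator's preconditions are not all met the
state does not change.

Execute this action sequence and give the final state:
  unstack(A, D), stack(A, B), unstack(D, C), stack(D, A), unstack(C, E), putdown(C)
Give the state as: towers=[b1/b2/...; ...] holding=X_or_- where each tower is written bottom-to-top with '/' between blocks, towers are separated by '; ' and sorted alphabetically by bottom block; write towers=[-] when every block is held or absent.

step 1 (unstack(A, D)): towers=[B; E/C/D] holding=A
step 2 (stack(A, B)): towers=[B/A; E/C/D] holding=-
step 3 (unstack(D, C)): towers=[B/A; E/C] holding=D
step 4 (stack(D, A)): towers=[B/A/D; E/C] holding=-
step 5 (unstack(C, E)): towers=[B/A/D; E] holding=C
step 6 (putdown(C)): towers=[B/A/D; C; E] holding=-

towers=[B/A/D; C; E] holding=-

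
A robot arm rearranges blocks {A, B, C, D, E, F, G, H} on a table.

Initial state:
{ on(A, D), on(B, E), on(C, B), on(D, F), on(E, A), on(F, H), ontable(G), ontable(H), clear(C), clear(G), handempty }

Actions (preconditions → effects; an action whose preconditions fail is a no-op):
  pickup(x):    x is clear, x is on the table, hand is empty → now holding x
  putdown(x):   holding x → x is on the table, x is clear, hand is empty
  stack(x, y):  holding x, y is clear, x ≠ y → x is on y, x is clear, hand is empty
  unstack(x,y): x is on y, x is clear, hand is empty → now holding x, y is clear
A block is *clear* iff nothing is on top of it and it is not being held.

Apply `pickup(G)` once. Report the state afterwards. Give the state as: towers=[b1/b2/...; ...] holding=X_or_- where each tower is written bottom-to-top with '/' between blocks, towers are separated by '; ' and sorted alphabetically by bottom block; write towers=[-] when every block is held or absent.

towers=[H/F/D/A/E/B/C] holding=G

before: towers=[G; H/F/D/A/E/B/C] holding=-
pre[pickup(G)]: clear(G) ok, ontable(G) ok, handempty ok
all met → apply pickup(G)
after:  towers=[H/F/D/A/E/B/C] holding=G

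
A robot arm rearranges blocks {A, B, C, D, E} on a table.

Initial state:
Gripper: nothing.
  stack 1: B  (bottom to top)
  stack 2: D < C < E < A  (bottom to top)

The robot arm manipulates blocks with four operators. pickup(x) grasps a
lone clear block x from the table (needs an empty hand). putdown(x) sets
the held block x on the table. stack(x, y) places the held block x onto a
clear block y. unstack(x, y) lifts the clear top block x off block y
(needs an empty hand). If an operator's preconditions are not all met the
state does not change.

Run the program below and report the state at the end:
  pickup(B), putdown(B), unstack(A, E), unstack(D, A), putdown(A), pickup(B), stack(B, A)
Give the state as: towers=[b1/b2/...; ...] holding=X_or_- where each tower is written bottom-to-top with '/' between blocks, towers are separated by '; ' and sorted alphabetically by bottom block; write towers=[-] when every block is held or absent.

towers=[A/B; D/C/E] holding=-

step 1 (pickup(B)): towers=[D/C/E/A] holding=B
step 2 (putdown(B)): towers=[B; D/C/E/A] holding=-
step 3 (unstack(A, E)): towers=[B; D/C/E] holding=A
step 4 (unstack(D, A)) [no-op]: towers=[B; D/C/E] holding=A
step 5 (putdown(A)): towers=[A; B; D/C/E] holding=-
step 6 (pickup(B)): towers=[A; D/C/E] holding=B
step 7 (stack(B, A)): towers=[A/B; D/C/E] holding=-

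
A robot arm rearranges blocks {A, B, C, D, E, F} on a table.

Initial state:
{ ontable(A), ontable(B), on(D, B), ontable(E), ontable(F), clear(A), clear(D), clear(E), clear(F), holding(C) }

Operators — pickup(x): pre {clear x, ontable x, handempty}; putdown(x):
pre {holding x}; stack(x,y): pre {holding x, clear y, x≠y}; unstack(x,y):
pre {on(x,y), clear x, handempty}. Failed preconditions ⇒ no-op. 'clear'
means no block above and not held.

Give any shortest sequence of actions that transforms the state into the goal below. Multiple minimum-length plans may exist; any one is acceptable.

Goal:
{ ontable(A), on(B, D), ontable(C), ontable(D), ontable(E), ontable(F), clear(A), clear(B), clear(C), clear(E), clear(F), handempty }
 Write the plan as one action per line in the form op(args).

step 1 (putdown(C)): towers=[A; B/D; C; E; F] holding=-
step 2 (unstack(D, B)): towers=[A; B; C; E; F] holding=D
step 3 (putdown(D)): towers=[A; B; C; D; E; F] holding=-
step 4 (pickup(B)): towers=[A; C; D; E; F] holding=B
step 5 (stack(B, D)): towers=[A; C; D/B; E; F] holding=-
goal check: towers=[A; C; D/B; E; F] holding=- — reached (length 5, optimal by BFS)

putdown(C)
unstack(D, B)
putdown(D)
pickup(B)
stack(B, D)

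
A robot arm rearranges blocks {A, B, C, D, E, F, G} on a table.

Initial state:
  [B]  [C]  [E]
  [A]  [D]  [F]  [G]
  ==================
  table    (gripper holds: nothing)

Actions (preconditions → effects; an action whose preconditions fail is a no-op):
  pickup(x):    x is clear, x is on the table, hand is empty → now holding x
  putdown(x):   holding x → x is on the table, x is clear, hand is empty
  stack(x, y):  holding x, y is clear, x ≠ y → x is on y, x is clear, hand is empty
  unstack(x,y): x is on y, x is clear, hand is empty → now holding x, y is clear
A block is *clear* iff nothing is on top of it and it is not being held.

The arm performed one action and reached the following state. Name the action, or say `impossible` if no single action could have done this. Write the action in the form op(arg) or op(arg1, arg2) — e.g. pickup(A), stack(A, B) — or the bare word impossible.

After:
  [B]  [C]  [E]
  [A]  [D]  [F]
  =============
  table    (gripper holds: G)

target: towers=[A/B; D/C; F/E] holding=G
     unstack(B, A) → towers=[A; D/C; F/E; G] holding=B
         pickup(G) → towers=[A/B; D/C; F/E] holding=G  ← match
     unstack(E, F) → towers=[A/B; D/C; F; G] holding=E
     unstack(C, D) → towers=[A/B; D; F/E; G] holding=C

pickup(G)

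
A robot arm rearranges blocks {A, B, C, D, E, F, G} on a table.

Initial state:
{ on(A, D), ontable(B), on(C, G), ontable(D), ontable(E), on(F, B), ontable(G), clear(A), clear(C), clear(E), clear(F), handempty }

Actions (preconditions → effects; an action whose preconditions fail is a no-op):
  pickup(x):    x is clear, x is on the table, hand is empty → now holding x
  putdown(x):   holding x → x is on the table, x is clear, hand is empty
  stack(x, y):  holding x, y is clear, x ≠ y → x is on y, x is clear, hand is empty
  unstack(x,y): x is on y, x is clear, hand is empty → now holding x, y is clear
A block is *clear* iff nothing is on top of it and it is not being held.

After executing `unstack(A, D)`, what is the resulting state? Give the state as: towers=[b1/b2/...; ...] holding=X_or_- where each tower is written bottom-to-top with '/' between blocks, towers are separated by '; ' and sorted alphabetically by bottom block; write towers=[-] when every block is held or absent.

towers=[B/F; D; E; G/C] holding=A

before: towers=[B/F; D/A; E; G/C] holding=-
pre[unstack(A, D)]: on(A,D) ✓, clear(A) ✓, handempty ✓
all met → apply unstack(A, D)
after:  towers=[B/F; D; E; G/C] holding=A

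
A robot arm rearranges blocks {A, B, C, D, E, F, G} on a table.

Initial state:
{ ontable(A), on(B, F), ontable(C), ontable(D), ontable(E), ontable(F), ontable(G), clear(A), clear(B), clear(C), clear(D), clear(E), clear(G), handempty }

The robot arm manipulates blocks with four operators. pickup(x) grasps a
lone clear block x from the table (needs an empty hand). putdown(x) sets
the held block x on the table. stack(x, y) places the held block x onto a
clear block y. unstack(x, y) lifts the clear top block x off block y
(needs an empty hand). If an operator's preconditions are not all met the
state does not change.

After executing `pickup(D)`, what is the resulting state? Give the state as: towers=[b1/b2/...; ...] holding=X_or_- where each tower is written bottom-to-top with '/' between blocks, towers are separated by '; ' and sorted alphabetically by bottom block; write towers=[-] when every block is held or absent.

before: towers=[A; C; D; E; F/B; G] holding=-
pre[pickup(D)]: clear(D) yes, ontable(D) yes, handempty yes
all met → apply pickup(D)
after:  towers=[A; C; E; F/B; G] holding=D

towers=[A; C; E; F/B; G] holding=D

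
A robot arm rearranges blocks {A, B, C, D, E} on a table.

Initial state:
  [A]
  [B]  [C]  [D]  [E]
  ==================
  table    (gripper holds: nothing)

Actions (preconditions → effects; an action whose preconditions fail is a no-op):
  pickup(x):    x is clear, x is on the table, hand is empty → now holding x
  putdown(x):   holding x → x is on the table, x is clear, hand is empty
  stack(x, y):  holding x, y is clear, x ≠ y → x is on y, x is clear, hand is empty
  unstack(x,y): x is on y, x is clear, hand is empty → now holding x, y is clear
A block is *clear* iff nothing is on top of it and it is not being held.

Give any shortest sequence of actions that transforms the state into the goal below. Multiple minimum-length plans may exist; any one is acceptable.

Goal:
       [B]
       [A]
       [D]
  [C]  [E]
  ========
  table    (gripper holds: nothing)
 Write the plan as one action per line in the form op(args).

pickup(D)
stack(D, E)
unstack(A, B)
stack(A, D)
pickup(B)
stack(B, A)

step 1 (pickup(D)): towers=[B/A; C; E] holding=D
step 2 (stack(D, E)): towers=[B/A; C; E/D] holding=-
step 3 (unstack(A, B)): towers=[B; C; E/D] holding=A
step 4 (stack(A, D)): towers=[B; C; E/D/A] holding=-
step 5 (pickup(B)): towers=[C; E/D/A] holding=B
step 6 (stack(B, A)): towers=[C; E/D/A/B] holding=-
goal check: towers=[C; E/D/A/B] holding=- — reached (length 6, optimal by BFS)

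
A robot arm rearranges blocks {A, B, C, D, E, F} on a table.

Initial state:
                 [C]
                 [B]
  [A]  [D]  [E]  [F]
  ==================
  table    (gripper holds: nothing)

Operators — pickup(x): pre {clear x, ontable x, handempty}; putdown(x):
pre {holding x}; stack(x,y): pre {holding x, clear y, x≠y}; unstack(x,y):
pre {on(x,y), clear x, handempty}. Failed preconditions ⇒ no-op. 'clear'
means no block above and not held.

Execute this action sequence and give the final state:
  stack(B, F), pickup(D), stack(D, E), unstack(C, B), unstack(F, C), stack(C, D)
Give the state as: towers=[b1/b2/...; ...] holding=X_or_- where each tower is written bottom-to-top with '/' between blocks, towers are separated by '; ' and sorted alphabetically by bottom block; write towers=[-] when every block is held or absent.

step 1 (stack(B, F)) [no-op]: towers=[A; D; E; F/B/C] holding=-
step 2 (pickup(D)): towers=[A; E; F/B/C] holding=D
step 3 (stack(D, E)): towers=[A; E/D; F/B/C] holding=-
step 4 (unstack(C, B)): towers=[A; E/D; F/B] holding=C
step 5 (unstack(F, C)) [no-op]: towers=[A; E/D; F/B] holding=C
step 6 (stack(C, D)): towers=[A; E/D/C; F/B] holding=-

towers=[A; E/D/C; F/B] holding=-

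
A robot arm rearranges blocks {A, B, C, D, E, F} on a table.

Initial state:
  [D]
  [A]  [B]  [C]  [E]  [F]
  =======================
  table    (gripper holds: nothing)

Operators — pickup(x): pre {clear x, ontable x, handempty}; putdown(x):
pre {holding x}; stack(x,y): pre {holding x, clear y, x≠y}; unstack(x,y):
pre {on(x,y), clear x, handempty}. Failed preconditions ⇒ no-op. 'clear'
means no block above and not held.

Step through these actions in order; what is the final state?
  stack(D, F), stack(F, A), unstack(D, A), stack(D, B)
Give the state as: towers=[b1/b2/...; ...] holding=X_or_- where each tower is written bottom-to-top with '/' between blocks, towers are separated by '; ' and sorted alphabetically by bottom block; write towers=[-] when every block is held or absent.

step 1 (stack(D, F)) [no-op]: towers=[A/D; B; C; E; F] holding=-
step 2 (stack(F, A)) [no-op]: towers=[A/D; B; C; E; F] holding=-
step 3 (unstack(D, A)): towers=[A; B; C; E; F] holding=D
step 4 (stack(D, B)): towers=[A; B/D; C; E; F] holding=-

towers=[A; B/D; C; E; F] holding=-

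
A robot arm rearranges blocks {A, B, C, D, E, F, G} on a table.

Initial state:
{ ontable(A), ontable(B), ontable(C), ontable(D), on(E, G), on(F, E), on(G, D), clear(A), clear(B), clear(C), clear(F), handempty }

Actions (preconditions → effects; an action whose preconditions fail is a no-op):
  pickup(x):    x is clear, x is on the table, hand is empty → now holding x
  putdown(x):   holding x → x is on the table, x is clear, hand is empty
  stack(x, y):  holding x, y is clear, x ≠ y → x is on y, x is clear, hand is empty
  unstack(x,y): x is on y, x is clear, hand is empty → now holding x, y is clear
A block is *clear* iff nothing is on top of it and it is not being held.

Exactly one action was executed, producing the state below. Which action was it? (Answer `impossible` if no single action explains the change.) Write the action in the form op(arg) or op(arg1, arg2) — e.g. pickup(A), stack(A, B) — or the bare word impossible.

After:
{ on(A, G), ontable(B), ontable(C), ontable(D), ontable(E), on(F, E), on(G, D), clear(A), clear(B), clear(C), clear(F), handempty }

impossible

target: towers=[B; C; D/G/A; E/F] holding=-
         pickup(B) → towers=[A; C; D/G/E/F] holding=B
     unstack(F, E) → towers=[A; B; C; D/G/E] holding=F
         pickup(A) → towers=[B; C; D/G/E/F] holding=A
         pickup(C) → towers=[A; B; D/G/E/F] holding=C
none of the 4 applicable actions match → impossible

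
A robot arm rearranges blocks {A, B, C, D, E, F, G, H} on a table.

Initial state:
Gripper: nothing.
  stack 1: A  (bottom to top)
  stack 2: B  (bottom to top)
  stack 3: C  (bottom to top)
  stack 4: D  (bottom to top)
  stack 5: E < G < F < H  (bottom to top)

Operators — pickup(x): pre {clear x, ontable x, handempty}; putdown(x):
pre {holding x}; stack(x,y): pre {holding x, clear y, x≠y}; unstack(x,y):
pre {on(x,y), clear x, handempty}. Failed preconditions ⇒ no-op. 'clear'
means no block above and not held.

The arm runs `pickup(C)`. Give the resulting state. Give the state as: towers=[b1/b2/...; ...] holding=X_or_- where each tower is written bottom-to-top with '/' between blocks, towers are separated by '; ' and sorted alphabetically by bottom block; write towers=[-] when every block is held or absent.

towers=[A; B; D; E/G/F/H] holding=C

before: towers=[A; B; C; D; E/G/F/H] holding=-
pre[pickup(C)]: clear(C) yes, ontable(C) yes, handempty yes
all met → apply pickup(C)
after:  towers=[A; B; D; E/G/F/H] holding=C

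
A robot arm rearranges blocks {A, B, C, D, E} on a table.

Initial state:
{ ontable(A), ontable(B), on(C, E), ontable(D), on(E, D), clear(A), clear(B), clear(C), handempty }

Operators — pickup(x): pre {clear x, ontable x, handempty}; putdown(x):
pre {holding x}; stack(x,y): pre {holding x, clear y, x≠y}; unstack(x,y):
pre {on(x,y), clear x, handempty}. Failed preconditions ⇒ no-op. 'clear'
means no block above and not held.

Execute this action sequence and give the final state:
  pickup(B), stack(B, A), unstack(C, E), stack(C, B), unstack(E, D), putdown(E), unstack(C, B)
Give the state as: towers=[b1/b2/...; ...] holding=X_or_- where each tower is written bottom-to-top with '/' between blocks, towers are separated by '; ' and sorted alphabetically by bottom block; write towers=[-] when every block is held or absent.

towers=[A/B; D; E] holding=C

step 1 (pickup(B)): towers=[A; D/E/C] holding=B
step 2 (stack(B, A)): towers=[A/B; D/E/C] holding=-
step 3 (unstack(C, E)): towers=[A/B; D/E] holding=C
step 4 (stack(C, B)): towers=[A/B/C; D/E] holding=-
step 5 (unstack(E, D)): towers=[A/B/C; D] holding=E
step 6 (putdown(E)): towers=[A/B/C; D; E] holding=-
step 7 (unstack(C, B)): towers=[A/B; D; E] holding=C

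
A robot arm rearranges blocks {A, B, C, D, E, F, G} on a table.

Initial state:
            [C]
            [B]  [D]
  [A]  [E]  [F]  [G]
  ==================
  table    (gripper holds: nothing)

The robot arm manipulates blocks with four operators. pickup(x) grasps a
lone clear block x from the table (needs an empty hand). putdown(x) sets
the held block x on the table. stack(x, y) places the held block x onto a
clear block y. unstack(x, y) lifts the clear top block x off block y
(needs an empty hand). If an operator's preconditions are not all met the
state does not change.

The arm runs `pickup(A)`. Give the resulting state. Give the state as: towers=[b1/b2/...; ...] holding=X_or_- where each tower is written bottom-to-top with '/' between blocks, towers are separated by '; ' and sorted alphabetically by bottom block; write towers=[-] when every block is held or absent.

before: towers=[A; E; F/B/C; G/D] holding=-
pre[pickup(A)]: clear(A) yes, ontable(A) yes, handempty yes
all met → apply pickup(A)
after:  towers=[E; F/B/C; G/D] holding=A

towers=[E; F/B/C; G/D] holding=A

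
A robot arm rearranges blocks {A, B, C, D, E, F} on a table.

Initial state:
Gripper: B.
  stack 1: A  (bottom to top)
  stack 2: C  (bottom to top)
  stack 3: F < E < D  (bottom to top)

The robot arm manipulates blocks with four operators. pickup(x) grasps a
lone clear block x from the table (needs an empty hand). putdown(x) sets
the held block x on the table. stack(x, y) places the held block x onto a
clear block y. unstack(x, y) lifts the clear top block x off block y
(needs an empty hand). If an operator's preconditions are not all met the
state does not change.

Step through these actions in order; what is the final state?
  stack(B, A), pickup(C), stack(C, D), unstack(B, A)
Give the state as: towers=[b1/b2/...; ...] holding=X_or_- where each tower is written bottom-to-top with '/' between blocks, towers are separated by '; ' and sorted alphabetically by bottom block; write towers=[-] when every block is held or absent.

step 1 (stack(B, A)): towers=[A/B; C; F/E/D] holding=-
step 2 (pickup(C)): towers=[A/B; F/E/D] holding=C
step 3 (stack(C, D)): towers=[A/B; F/E/D/C] holding=-
step 4 (unstack(B, A)): towers=[A; F/E/D/C] holding=B

towers=[A; F/E/D/C] holding=B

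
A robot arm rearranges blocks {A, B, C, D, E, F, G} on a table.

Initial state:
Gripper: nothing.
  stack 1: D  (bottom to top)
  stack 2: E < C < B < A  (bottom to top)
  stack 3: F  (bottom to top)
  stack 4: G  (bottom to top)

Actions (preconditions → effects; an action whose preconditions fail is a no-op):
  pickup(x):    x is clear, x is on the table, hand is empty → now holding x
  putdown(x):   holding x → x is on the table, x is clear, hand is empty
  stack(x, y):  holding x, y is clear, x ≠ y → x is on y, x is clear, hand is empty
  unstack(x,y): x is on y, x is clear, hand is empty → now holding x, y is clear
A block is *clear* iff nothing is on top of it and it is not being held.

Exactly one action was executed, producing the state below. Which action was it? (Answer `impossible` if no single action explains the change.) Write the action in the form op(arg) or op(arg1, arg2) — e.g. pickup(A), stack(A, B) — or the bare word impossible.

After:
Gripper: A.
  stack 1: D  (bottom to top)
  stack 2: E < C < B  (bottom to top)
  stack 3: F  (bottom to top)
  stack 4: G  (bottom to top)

target: towers=[D; E/C/B; F; G] holding=A
         pickup(F) → towers=[D; E/C/B/A; G] holding=F
         pickup(G) → towers=[D; E/C/B/A; F] holding=G
         pickup(D) → towers=[E/C/B/A; F; G] holding=D
     unstack(A, B) → towers=[D; E/C/B; F; G] holding=A  ← match

unstack(A, B)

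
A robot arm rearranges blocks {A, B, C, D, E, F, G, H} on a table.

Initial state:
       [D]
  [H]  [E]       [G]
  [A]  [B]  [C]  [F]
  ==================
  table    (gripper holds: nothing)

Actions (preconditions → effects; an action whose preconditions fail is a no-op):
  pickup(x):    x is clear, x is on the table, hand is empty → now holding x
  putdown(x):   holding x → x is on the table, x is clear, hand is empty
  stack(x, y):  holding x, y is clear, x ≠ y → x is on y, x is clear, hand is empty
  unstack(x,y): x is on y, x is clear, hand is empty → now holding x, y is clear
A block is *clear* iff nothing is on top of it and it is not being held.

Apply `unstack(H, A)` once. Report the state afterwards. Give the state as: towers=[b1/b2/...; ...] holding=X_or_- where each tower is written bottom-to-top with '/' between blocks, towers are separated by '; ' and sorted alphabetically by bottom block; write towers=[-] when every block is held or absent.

towers=[A; B/E/D; C; F/G] holding=H

before: towers=[A/H; B/E/D; C; F/G] holding=-
pre[unstack(H, A)]: on(H,A) ok, clear(H) ok, handempty ok
all met → apply unstack(H, A)
after:  towers=[A; B/E/D; C; F/G] holding=H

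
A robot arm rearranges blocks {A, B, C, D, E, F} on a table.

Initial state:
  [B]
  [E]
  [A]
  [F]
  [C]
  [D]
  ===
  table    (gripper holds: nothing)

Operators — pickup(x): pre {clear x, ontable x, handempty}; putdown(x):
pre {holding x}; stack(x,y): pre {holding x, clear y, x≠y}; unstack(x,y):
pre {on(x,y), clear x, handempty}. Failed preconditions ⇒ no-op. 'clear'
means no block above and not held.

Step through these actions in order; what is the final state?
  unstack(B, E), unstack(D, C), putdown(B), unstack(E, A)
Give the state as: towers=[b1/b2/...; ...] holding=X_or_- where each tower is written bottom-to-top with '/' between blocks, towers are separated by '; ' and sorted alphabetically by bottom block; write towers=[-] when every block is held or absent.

towers=[B; D/C/F/A] holding=E

step 1 (unstack(B, E)): towers=[D/C/F/A/E] holding=B
step 2 (unstack(D, C)) [no-op]: towers=[D/C/F/A/E] holding=B
step 3 (putdown(B)): towers=[B; D/C/F/A/E] holding=-
step 4 (unstack(E, A)): towers=[B; D/C/F/A] holding=E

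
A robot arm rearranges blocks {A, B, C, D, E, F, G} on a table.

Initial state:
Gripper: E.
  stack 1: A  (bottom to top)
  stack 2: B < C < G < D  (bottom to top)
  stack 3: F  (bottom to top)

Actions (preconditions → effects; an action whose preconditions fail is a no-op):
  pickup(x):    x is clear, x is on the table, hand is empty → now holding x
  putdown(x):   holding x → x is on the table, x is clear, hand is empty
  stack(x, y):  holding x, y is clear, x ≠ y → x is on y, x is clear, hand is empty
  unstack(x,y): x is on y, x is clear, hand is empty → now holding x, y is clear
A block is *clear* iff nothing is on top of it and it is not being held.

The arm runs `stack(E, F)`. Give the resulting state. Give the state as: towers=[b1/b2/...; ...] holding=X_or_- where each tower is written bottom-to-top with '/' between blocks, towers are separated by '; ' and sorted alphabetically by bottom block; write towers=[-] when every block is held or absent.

before: towers=[A; B/C/G/D; F] holding=E
pre[stack(E, F)]: holding(E) ✓, clear(F) ✓, E≠F ✓
all met → apply stack(E, F)
after:  towers=[A; B/C/G/D; F/E] holding=-

towers=[A; B/C/G/D; F/E] holding=-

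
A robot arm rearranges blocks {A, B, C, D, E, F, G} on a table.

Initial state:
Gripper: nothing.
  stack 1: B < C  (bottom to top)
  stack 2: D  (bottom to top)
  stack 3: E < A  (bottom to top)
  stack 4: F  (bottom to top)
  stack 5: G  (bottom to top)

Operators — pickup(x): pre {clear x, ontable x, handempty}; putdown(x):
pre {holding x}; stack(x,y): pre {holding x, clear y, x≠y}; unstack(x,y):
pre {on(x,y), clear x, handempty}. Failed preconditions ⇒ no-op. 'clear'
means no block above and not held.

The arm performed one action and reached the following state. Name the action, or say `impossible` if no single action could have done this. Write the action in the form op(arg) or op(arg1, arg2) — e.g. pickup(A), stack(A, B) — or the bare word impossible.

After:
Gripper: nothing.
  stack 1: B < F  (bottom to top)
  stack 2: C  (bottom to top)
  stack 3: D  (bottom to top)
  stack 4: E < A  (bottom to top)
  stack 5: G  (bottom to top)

impossible

target: towers=[B/F; C; D; E/A; G] holding=-
         pickup(F) → towers=[B/C; D; E/A; G] holding=F
         pickup(G) → towers=[B/C; D; E/A; F] holding=G
         pickup(D) → towers=[B/C; E/A; F; G] holding=D
     unstack(A, E) → towers=[B/C; D; E; F; G] holding=A
     unstack(C, B) → towers=[B; D; E/A; F; G] holding=C
none of the 5 applicable actions match → impossible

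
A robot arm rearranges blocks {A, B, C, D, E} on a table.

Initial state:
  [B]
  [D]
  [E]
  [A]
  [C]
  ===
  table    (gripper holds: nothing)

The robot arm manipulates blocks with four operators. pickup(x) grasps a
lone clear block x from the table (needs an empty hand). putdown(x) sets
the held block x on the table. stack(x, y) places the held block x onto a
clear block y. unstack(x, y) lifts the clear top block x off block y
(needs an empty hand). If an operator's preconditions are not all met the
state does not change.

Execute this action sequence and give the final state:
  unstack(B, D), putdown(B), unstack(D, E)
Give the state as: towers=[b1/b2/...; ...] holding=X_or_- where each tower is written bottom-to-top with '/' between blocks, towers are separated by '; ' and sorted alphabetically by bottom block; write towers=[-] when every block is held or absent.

step 1 (unstack(B, D)): towers=[C/A/E/D] holding=B
step 2 (putdown(B)): towers=[B; C/A/E/D] holding=-
step 3 (unstack(D, E)): towers=[B; C/A/E] holding=D

towers=[B; C/A/E] holding=D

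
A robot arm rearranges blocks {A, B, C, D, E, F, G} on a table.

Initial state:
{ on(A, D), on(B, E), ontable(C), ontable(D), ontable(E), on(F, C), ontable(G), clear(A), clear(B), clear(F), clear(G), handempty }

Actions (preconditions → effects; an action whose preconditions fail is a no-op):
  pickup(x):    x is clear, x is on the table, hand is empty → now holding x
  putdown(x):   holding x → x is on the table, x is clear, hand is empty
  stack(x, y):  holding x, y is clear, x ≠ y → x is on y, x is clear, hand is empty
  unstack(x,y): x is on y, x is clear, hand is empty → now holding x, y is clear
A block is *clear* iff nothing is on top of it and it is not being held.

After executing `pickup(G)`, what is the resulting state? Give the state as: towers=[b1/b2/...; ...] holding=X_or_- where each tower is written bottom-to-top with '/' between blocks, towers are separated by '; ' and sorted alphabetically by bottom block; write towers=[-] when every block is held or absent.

before: towers=[C/F; D/A; E/B; G] holding=-
pre[pickup(G)]: clear(G) ok, ontable(G) ok, handempty ok
all met → apply pickup(G)
after:  towers=[C/F; D/A; E/B] holding=G

towers=[C/F; D/A; E/B] holding=G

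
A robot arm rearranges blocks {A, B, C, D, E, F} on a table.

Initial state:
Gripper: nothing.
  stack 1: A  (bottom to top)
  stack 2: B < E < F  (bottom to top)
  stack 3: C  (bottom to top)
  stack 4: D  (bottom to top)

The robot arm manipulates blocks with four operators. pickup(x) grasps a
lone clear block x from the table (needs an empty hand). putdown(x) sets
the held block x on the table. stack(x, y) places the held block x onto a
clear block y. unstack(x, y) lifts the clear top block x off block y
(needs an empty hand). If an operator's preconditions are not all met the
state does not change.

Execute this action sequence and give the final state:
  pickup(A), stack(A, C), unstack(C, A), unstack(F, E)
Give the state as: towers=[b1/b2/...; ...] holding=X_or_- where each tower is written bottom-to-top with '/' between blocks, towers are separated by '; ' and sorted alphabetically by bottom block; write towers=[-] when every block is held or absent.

towers=[B/E; C/A; D] holding=F

step 1 (pickup(A)): towers=[B/E/F; C; D] holding=A
step 2 (stack(A, C)): towers=[B/E/F; C/A; D] holding=-
step 3 (unstack(C, A)) [no-op]: towers=[B/E/F; C/A; D] holding=-
step 4 (unstack(F, E)): towers=[B/E; C/A; D] holding=F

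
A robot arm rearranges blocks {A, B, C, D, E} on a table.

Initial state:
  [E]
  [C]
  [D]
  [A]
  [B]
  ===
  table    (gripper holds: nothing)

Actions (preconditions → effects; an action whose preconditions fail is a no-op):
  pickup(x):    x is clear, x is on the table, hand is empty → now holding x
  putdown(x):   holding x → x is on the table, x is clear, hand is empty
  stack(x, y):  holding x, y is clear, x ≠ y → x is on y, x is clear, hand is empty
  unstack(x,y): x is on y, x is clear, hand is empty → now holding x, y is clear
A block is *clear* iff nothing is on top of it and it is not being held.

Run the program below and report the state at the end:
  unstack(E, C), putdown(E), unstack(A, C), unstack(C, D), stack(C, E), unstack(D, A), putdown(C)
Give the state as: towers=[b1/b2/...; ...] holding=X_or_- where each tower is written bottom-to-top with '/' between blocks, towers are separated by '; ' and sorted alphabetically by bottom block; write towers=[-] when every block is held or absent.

towers=[B/A; E/C] holding=D

step 1 (unstack(E, C)): towers=[B/A/D/C] holding=E
step 2 (putdown(E)): towers=[B/A/D/C; E] holding=-
step 3 (unstack(A, C)) [no-op]: towers=[B/A/D/C; E] holding=-
step 4 (unstack(C, D)): towers=[B/A/D; E] holding=C
step 5 (stack(C, E)): towers=[B/A/D; E/C] holding=-
step 6 (unstack(D, A)): towers=[B/A; E/C] holding=D
step 7 (putdown(C)) [no-op]: towers=[B/A; E/C] holding=D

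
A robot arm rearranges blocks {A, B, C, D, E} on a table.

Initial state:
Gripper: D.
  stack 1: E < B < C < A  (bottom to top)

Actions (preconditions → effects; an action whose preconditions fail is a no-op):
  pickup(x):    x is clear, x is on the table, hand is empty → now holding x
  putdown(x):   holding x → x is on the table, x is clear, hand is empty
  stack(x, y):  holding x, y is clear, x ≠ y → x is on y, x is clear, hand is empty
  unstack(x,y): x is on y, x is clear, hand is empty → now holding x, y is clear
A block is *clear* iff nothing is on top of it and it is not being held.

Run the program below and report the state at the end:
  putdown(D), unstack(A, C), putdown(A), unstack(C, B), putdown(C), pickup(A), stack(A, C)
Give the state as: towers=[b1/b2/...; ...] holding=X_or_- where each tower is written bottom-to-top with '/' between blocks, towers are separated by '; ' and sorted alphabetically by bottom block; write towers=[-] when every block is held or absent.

step 1 (putdown(D)): towers=[D; E/B/C/A] holding=-
step 2 (unstack(A, C)): towers=[D; E/B/C] holding=A
step 3 (putdown(A)): towers=[A; D; E/B/C] holding=-
step 4 (unstack(C, B)): towers=[A; D; E/B] holding=C
step 5 (putdown(C)): towers=[A; C; D; E/B] holding=-
step 6 (pickup(A)): towers=[C; D; E/B] holding=A
step 7 (stack(A, C)): towers=[C/A; D; E/B] holding=-

towers=[C/A; D; E/B] holding=-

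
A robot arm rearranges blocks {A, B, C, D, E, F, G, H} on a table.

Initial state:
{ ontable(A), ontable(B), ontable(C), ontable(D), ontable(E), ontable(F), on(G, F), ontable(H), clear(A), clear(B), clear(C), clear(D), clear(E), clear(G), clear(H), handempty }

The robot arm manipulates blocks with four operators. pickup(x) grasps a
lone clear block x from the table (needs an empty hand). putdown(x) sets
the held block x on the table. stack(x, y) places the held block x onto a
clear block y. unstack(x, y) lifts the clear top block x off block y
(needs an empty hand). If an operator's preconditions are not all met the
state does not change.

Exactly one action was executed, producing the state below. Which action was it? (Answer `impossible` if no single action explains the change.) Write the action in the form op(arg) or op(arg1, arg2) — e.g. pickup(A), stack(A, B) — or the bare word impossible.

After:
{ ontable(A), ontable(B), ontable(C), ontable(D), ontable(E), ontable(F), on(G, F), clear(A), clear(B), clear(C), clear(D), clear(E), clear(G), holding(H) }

pickup(H)

target: towers=[A; B; C; D; E; F/G] holding=H
     unstack(G, F) → towers=[A; B; C; D; E; F; H] holding=G
         pickup(A) → towers=[B; C; D; E; F/G; H] holding=A
         pickup(E) → towers=[A; B; C; D; F/G; H] holding=E
         pickup(H) → towers=[A; B; C; D; E; F/G] holding=H  ← match
         pickup(B) → towers=[A; C; D; E; F/G; H] holding=B
         pickup(D) → towers=[A; B; C; E; F/G; H] holding=D
         pickup(C) → towers=[A; B; D; E; F/G; H] holding=C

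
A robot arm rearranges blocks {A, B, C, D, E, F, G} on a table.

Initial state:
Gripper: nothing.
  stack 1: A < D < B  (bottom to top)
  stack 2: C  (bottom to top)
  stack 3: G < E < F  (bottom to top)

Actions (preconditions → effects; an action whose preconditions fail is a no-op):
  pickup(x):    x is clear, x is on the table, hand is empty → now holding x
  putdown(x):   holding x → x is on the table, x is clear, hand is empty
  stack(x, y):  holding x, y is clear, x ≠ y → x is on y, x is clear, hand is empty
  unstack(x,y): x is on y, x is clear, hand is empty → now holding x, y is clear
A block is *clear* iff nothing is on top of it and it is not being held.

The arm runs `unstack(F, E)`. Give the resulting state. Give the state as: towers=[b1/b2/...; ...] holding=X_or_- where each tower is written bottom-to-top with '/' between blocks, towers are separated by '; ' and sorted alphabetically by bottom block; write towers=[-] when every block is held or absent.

towers=[A/D/B; C; G/E] holding=F

before: towers=[A/D/B; C; G/E/F] holding=-
pre[unstack(F, E)]: on(F,E) yes, clear(F) yes, handempty yes
all met → apply unstack(F, E)
after:  towers=[A/D/B; C; G/E] holding=F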